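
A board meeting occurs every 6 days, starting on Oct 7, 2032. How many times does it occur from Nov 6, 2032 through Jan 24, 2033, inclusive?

Occurrences land 6·i days after Oct 7, 2032 for i = 0, 1, 2, …
Nov 6, 2032 is 30 days after the start; 30 ÷ 6 = 5 remainder 0. First occurrence in the window: #6 on Nov 6, 2032 (5×6 = 30 days in).
Jan 24, 2033 is 109 days after the start; 109 ÷ 6 = 18 remainder 1. Last occurrence in the window: #19 on Jan 23, 2033.
Occurrences #6 through #19: 14 in total.

14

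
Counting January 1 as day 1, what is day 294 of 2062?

January has 31 days (294 − 31 = 263 remain).
February has 28 days (263 − 28 = 235 remain).
March has 31 days (235 − 31 = 204 remain).
April has 30 days (204 − 30 = 174 remain).
May has 31 days (174 − 31 = 143 remain).
June has 30 days (143 − 30 = 113 remain).
July has 31 days (113 − 31 = 82 remain).
August has 31 days (82 − 31 = 51 remain).
September has 30 days (51 − 30 = 21 remain).
21 into October → October 21.

21 October 2062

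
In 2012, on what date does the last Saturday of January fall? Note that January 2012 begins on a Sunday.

January 2012 begins on a Sunday, so the first Saturday is January 7 (6 days later).
January 2012 has 31 days. Adding weeks: 7, 14, 21, 28 — the last one ≤ 31 is the 28th.

January 28, 2012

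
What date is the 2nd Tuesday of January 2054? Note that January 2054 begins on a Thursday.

January 13, 2054

January 2054 begins on a Thursday, so the first Tuesday is January 6 (5 days later).
The 2nd Tuesday is 1 weeks later: 6 + 7 = 13.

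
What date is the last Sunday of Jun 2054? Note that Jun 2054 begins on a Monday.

Jun 2054 begins on a Monday, so the first Sunday is Jun 7 (6 days later).
Jun 2054 has 30 days. Adding weeks: 7, 14, 21, 28 — the last one ≤ 30 is the 28th.

Jun 28, 2054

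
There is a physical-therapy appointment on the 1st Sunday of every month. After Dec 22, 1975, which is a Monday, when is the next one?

Dec 1975 starts on a Monday, so its 1st Sunday is Dec 7, 1975 (6 days in).
That is not after Dec 22, 1975, so look at Jan 1976.
Jan 1976 starts on a Thursday, so its 1st Sunday is Jan 4, 1976 (3 days in).

Jan 4, 1976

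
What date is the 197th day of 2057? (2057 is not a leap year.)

January has 31 days (197 − 31 = 166 remain).
February has 28 days (166 − 28 = 138 remain).
March has 31 days (138 − 31 = 107 remain).
April has 30 days (107 − 30 = 77 remain).
May has 31 days (77 − 31 = 46 remain).
June has 30 days (46 − 30 = 16 remain).
16 into July → July 16.

July 16, 2057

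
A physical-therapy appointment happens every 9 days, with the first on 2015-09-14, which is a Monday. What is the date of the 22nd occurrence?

2016-03-21

The 22nd occurrence is 21 intervals after the first: 21 × 9 = 189 days after 2015-09-14.
September has 30 days — 16 days to the end of September leaves 173.
October has 31 days (142 left).
November has 30 days (112 left).
December has 31 days (81 left).
January has 31 days (50 left).
February has 29 days (21 left).
21 days into March → 2016-03-21.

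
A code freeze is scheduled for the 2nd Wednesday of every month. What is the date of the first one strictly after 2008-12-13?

2009-01-14

December 2008 starts on a Monday; its first Wednesday is the 3rd, so the 2nd Wednesday is the 10th — 2008-12-10.
That is not after 2008-12-13, so look at January 2009.
January 2009 starts on a Thursday; its first Wednesday is the 7th, so the 2nd Wednesday is the 14th — 2009-01-14.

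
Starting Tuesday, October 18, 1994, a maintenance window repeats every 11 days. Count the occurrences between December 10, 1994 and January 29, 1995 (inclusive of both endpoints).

Occurrences land 11·i days after October 18, 1994 for i = 0, 1, 2, …
December 10, 1994 is 53 days after the start; 53 ÷ 11 = 4 remainder 9; since the remainder is 9, round up to i = 5. First occurrence in the window: #6 on December 12, 1994 (5×11 = 55 days in).
January 29, 1995 is 103 days after the start; 103 ÷ 11 = 9 remainder 4. Last occurrence in the window: #10 on January 25, 1995.
Occurrences #6 through #10: 5 in total.

5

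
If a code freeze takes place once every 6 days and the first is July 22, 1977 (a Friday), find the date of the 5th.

The 5th occurrence is 4 intervals after the first: 4 × 6 = 24 days after July 22, 1977.
July has 31 days — 9 days to the end of July leaves 15.
15 days into August → August 15, 1977.

August 15, 1977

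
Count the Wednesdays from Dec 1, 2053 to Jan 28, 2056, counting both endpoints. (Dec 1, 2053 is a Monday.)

113

Dec 1, 2053 is a Monday; the first Wednesday on or after it is Dec 3, 2053 (2 days later).
From Dec 3, 2053 to Jan 28, 2056: 28 + 365 + 365 + 28 = 786 days (rest of 2053, 2054, 2055, to Jan 28, 2056 in 2056).
786 ÷ 7 = 112 full weeks with remainder 2, so 112 more Wednesdays after the first → 113.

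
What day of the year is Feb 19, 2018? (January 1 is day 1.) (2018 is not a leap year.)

Days in months before Feb: 31 = 31.
Plus 19 days into Feb → day 50.

50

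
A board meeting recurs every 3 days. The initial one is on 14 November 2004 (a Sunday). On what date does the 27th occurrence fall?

31 January 2005

The 27th occurrence is 26 intervals after the first: 26 × 3 = 78 days after 14 November 2004.
November has 30 days — 16 days to the end of November leaves 62.
December has 31 days (31 left).
31 days into January → 31 January 2005.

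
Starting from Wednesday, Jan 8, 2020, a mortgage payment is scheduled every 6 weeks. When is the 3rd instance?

The 3rd occurrence is 2 intervals after the first: 2 × 42 = 84 days after Jan 8, 2020.
Jan has 31 days — 23 days to the end of Jan leaves 61.
Feb has 29 days (32 left).
Mar has 31 days (1 left).
1 day into Apr → Apr 1, 2020.

Apr 1, 2020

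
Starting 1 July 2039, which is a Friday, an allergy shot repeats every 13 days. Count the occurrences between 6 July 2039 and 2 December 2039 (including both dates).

Occurrences land 13·i days after 1 July 2039 for i = 0, 1, 2, …
6 July 2039 is 5 days after the start; 5 ÷ 13 = 0 remainder 5; since the remainder is 5, round up to i = 1. First occurrence in the window: #2 on 14 July 2039 (1×13 = 13 days in).
2 December 2039 is 154 days after the start; 154 ÷ 13 = 11 remainder 11. Last occurrence in the window: #12 on 21 November 2039.
Occurrences #2 through #12: 11 in total.

11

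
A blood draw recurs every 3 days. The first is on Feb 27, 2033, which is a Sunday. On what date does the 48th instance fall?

Jul 18, 2033

The 48th occurrence is 47 intervals after the first: 47 × 3 = 141 days after Feb 27, 2033.
Feb has 28 days — 1 day to the end of Feb leaves 140.
Mar has 31 days (109 left).
Apr has 30 days (79 left).
May has 31 days (48 left).
Jun has 30 days (18 left).
18 days into Jul → Jul 18, 2033.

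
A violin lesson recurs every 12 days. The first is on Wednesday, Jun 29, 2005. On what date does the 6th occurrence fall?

Aug 28, 2005

The 6th occurrence is 5 intervals after the first: 5 × 12 = 60 days after Jun 29, 2005.
Jun has 30 days — 1 day to the end of Jun leaves 59.
Jul has 31 days (28 left).
28 days into Aug → Aug 28, 2005.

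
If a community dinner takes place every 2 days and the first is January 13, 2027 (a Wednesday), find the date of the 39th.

The 39th occurrence is 38 intervals after the first: 38 × 2 = 76 days after January 13, 2027.
January has 31 days — 18 days to the end of January leaves 58.
February has 28 days (30 left).
30 days into March → March 30, 2027.

March 30, 2027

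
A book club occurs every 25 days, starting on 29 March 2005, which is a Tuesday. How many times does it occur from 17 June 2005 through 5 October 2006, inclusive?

19

Occurrences land 25·i days after 29 March 2005 for i = 0, 1, 2, …
17 June 2005 is 80 days after the start; 80 ÷ 25 = 3 remainder 5; since the remainder is 5, round up to i = 4. First occurrence in the window: #5 on 7 July 2005 (4×25 = 100 days in).
5 October 2006 is 555 days after the start; 555 ÷ 25 = 22 remainder 5. Last occurrence in the window: #23 on 30 September 2006.
Occurrences #5 through #23: 19 in total.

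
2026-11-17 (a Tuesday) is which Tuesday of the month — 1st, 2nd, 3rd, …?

3rd

Day 17 falls in week ⌈17/7⌉ of the month.
Days 1–7 hold the 1st Tuesday, 8–14 the 2nd, 15–21 the 3rd, 22–28 the 4th, 29–31 the 5th.
17 is in the range for the 3rd.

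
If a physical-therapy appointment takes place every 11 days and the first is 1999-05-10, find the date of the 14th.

1999-09-30

The 14th occurrence is 13 intervals after the first: 13 × 11 = 143 days after 1999-05-10.
May has 31 days — 21 days to the end of May leaves 122.
June has 30 days (92 left).
July has 31 days (61 left).
August has 31 days (30 left).
30 days into September → 1999-09-30.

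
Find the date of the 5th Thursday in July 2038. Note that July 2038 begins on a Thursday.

2038-07-29

July 2038 begins on a Thursday, so the first Thursday is July 1.
The 5th Thursday is 4 weeks later: 1 + 28 = 29.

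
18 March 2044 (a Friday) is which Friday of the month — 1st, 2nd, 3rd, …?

Day 18 falls in week ⌈18/7⌉ of the month.
Days 1–7 hold the 1st Friday, 8–14 the 2nd, 15–21 the 3rd, 22–28 the 4th, 29–31 the 5th.
18 is in the range for the 3rd.

3rd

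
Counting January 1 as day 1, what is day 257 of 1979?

September 14, 1979

January has 31 days (257 − 31 = 226 remain).
February has 28 days (226 − 28 = 198 remain).
March has 31 days (198 − 31 = 167 remain).
April has 30 days (167 − 30 = 137 remain).
May has 31 days (137 − 31 = 106 remain).
June has 30 days (106 − 30 = 76 remain).
July has 31 days (76 − 31 = 45 remain).
August has 31 days (45 − 31 = 14 remain).
14 into September → September 14.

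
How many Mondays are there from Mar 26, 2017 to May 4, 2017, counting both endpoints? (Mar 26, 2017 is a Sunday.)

6

Mar 26, 2017 is a Sunday; the first Monday on or after it is Mar 27, 2017 (1 day later).
From Mar 27, 2017 to May 4, 2017: 4 + 30 + 4 = 38 days (rest of Mar, Apr, May).
38 ÷ 7 = 5 full weeks with remainder 3, so 5 more Mondays after the first → 6.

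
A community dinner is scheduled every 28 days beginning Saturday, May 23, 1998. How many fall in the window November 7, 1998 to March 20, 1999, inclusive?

5

Occurrences land 28·i days after May 23, 1998 for i = 0, 1, 2, …
November 7, 1998 is 168 days after the start; 168 ÷ 28 = 6 remainder 0. First occurrence in the window: #7 on November 7, 1998 (6×28 = 168 days in).
March 20, 1999 is 301 days after the start; 301 ÷ 28 = 10 remainder 21. Last occurrence in the window: #11 on February 27, 1999.
Occurrences #7 through #11: 5 in total.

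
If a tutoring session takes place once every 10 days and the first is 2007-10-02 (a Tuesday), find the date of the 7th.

The 7th occurrence is 6 intervals after the first: 6 × 10 = 60 days after 2007-10-02.
October has 31 days — 29 days to the end of October leaves 31.
November has 30 days (1 left).
1 day into December → 2007-12-01.

2007-12-01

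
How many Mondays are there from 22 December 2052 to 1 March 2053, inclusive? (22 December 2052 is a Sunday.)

22 December 2052 is a Sunday; the first Monday on or after it is 23 December 2052 (1 day later).
From 23 December 2052 to 1 March 2053: 8 + 31 + 28 + 1 = 68 days (rest of December, January, February, March).
68 ÷ 7 = 9 full weeks with remainder 5, so 9 more Mondays after the first → 10.

10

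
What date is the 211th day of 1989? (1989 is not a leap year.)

January has 31 days (211 − 31 = 180 remain).
February has 28 days (180 − 28 = 152 remain).
March has 31 days (152 − 31 = 121 remain).
April has 30 days (121 − 30 = 91 remain).
May has 31 days (91 − 31 = 60 remain).
June has 30 days (60 − 30 = 30 remain).
30 into July → July 30.

30 July 1989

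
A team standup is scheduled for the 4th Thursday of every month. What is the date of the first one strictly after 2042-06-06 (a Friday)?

June 2042 starts on a Sunday; its first Thursday is the 5th, so the 4th Thursday is the 26th — 2042-06-26.
2042-06-26 is after 2042-06-06, so that is the next one.

2042-06-26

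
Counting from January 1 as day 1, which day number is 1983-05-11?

131

Days in months before May: 31 + 28 + 31 + 30 = 120.
Plus 11 days into May → day 131.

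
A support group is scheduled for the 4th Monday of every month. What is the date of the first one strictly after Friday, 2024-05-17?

May 2024 starts on a Wednesday; its first Monday is the 6th, so the 4th Monday is the 27th — 2024-05-27.
2024-05-27 is after 2024-05-17, so that is the next one.

2024-05-27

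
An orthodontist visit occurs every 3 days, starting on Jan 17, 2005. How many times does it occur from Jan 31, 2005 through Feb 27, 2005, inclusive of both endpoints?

Occurrences land 3·i days after Jan 17, 2005 for i = 0, 1, 2, …
Jan 31, 2005 is 14 days after the start; 14 ÷ 3 = 4 remainder 2; since the remainder is 2, round up to i = 5. First occurrence in the window: #6 on Feb 1, 2005 (5×3 = 15 days in).
Feb 27, 2005 is 41 days after the start; 41 ÷ 3 = 13 remainder 2. Last occurrence in the window: #14 on Feb 25, 2005.
Occurrences #6 through #14: 9 in total.

9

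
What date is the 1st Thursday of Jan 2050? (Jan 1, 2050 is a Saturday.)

Jan 2050 begins on a Saturday, so the first Thursday is Jan 6 (5 days later).

Jan 6, 2050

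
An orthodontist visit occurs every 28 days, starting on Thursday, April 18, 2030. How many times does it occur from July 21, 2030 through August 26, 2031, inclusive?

14

Occurrences land 28·i days after April 18, 2030 for i = 0, 1, 2, …
July 21, 2030 is 94 days after the start; 94 ÷ 28 = 3 remainder 10; since the remainder is 10, round up to i = 4. First occurrence in the window: #5 on August 8, 2030 (4×28 = 112 days in).
August 26, 2031 is 495 days after the start; 495 ÷ 28 = 17 remainder 19. Last occurrence in the window: #18 on August 7, 2031.
Occurrences #5 through #18: 14 in total.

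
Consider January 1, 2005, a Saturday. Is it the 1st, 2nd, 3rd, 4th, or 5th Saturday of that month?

1st

Day 1 falls in week ⌈1/7⌉ of the month.
Days 1–7 hold the 1st Saturday, 8–14 the 2nd, 15–21 the 3rd, 22–28 the 4th, 29–31 the 5th.
1 is in the range for the 1st.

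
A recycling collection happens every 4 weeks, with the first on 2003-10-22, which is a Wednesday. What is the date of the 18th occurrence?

The 18th occurrence is 17 intervals after the first: 17 × 28 = 476 days after 2003-10-22.
October has 31 days — 9 days to the end of October leaves 467.
From end of October to end of 2003 is 61 days (406 left).
2004 has 366 days (40 left).
January has 31 days (9 left).
9 days into February → 2005-02-09.

2005-02-09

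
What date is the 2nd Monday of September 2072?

September 12, 2072

September 2072 begins on a Thursday, so the first Monday is September 5 (4 days later).
The 2nd Monday is 1 weeks later: 5 + 7 = 12.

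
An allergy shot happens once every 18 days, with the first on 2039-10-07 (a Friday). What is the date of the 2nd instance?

The 2nd occurrence is 1 interval after the first: 1 × 18 = 18 days after 2039-10-07.
18 days later is 2039-10-25.

2039-10-25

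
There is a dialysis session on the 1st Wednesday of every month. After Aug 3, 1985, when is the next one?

Aug 7, 1985

Aug 1985 starts on a Thursday, so its 1st Wednesday is Aug 7, 1985 (6 days in).
Aug 7, 1985 is after Aug 3, 1985, so that is the next one.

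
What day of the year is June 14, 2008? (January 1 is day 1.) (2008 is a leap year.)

Days in months before June: 31 + 29 + 31 + 30 + 31 = 152.
Plus 14 days into June → day 166.

166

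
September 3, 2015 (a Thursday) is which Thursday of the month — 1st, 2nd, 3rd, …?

1st

Day 3 falls in week ⌈3/7⌉ of the month.
Days 1–7 hold the 1st Thursday, 8–14 the 2nd, 15–21 the 3rd, 22–28 the 4th, 29–31 the 5th.
3 is in the range for the 1st.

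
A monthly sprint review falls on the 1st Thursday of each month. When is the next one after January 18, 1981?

January 1981 starts on a Thursday, so its 1st Thursday is January 1, 1981.
That is not after January 18, 1981, so look at February 1981.
February 1981 starts on a Sunday, so its 1st Thursday is February 5, 1981 (4 days in).

February 5, 1981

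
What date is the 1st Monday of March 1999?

March 1, 1999

The first Monday of March 1999 is March 1.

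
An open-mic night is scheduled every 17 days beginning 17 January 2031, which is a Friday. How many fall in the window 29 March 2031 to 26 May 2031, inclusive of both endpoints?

3

Occurrences land 17·i days after 17 January 2031 for i = 0, 1, 2, …
29 March 2031 is 71 days after the start; 71 ÷ 17 = 4 remainder 3; since the remainder is 3, round up to i = 5. First occurrence in the window: #6 on 12 April 2031 (5×17 = 85 days in).
26 May 2031 is 129 days after the start; 129 ÷ 17 = 7 remainder 10. Last occurrence in the window: #8 on 16 May 2031.
Occurrences #6 through #8: 3 in total.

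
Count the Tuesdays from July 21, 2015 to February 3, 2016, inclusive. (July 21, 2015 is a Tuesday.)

29

July 21, 2015 is a Tuesday; the first Tuesday on or after it is July 21, 2015.
From July 21, 2015 to February 3, 2016: 10 + 31 + 30 + 31 + 30 + 31 + 31 + 3 = 197 days (rest of July, August, September, October, November, December, January, February).
197 ÷ 7 = 28 full weeks with remainder 1, so 28 more Tuesdays after the first → 29.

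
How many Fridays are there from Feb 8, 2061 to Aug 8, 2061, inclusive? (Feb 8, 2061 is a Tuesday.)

26

Feb 8, 2061 is a Tuesday; the first Friday on or after it is Feb 11, 2061 (3 days later).
From Feb 11, 2061 to Aug 8, 2061: 17 + 31 + 30 + 31 + 30 + 31 + 8 = 178 days (rest of Feb, Mar, Apr, May, Jun, Jul, Aug).
178 ÷ 7 = 25 full weeks with remainder 3, so 25 more Fridays after the first → 26.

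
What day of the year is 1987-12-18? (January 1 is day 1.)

352

Days in months before December: 31 + 28 + 31 + 30 + 31 + 30 + 31 + 31 + 30 + 31 + 30 = 334.
Plus 18 days into December → day 352.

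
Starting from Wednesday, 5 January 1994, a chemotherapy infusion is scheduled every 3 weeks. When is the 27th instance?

The 27th occurrence is 26 intervals after the first: 26 × 21 = 546 days after 5 January 1994.
January has 31 days — 26 days to the end of January leaves 520.
From end of January to end of 1994 is 334 days (186 left).
January has 31 days (155 left).
February has 28 days (127 left).
March has 31 days (96 left).
April has 30 days (66 left).
May has 31 days (35 left).
June has 30 days (5 left).
5 days into July → 5 July 1995.

5 July 1995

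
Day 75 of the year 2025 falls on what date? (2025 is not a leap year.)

Mar 16, 2025

Jan has 31 days (75 − 31 = 44 remain).
Feb has 28 days (44 − 28 = 16 remain).
16 into Mar → Mar 16.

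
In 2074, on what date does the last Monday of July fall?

30 July 2074

The first Monday of July 2074 is July 2.
July 2074 has 31 days. Adding weeks: 2, 9, 16, 23, 30 — the last one ≤ 31 is the 30th.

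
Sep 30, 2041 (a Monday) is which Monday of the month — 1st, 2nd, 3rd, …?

5th

Day 30 falls in week ⌈30/7⌉ of the month.
Days 1–7 hold the 1st Monday, 8–14 the 2nd, 15–21 the 3rd, 22–28 the 4th, 29–31 the 5th.
30 is in the range for the 5th.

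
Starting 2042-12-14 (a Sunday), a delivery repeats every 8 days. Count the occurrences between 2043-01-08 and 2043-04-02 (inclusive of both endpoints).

10

Occurrences land 8·i days after 2042-12-14 for i = 0, 1, 2, …
2043-01-08 is 25 days after the start; 25 ÷ 8 = 3 remainder 1; since the remainder is 1, round up to i = 4. First occurrence in the window: #5 on 2043-01-15 (4×8 = 32 days in).
2043-04-02 is 109 days after the start; 109 ÷ 8 = 13 remainder 5. Last occurrence in the window: #14 on 2043-03-28.
Occurrences #5 through #14: 10 in total.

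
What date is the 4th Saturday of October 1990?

The first Saturday of October 1990 is October 6.
The 4th Saturday is 3 weeks later: 6 + 21 = 27.

27 October 1990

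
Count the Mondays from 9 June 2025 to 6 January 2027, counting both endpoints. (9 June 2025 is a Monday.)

9 June 2025 is a Monday; the first Monday on or after it is 9 June 2025.
From 9 June 2025 to 6 January 2027: 205 + 365 + 6 = 576 days (rest of 2025, 2026, to 6 January 2027 in 2027).
576 ÷ 7 = 82 full weeks with remainder 2, so 82 more Mondays after the first → 83.

83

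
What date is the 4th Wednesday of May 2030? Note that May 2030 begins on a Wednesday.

2030-05-22

May 2030 begins on a Wednesday, so the first Wednesday is May 1.
The 4th Wednesday is 3 weeks later: 1 + 21 = 22.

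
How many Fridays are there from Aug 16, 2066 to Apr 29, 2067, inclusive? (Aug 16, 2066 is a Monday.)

Aug 16, 2066 is a Monday; the first Friday on or after it is Aug 20, 2066 (4 days later).
From Aug 20, 2066 to Apr 29, 2067: 11 + 30 + 31 + 30 + 31 + 31 + 28 + 31 + 29 = 252 days (rest of Aug, Sep, Oct, Nov, Dec, Jan, Feb, Mar, Apr).
252 ÷ 7 = 36 full weeks with remainder 0, so 36 more Fridays after the first → 37.

37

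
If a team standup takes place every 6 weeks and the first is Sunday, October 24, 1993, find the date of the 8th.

August 14, 1994

The 8th occurrence is 7 intervals after the first: 7 × 42 = 294 days after October 24, 1993.
October has 31 days — 7 days to the end of October leaves 287.
November has 30 days (257 left).
December has 31 days (226 left).
January has 31 days (195 left).
February has 28 days (167 left).
March has 31 days (136 left).
April has 30 days (106 left).
May has 31 days (75 left).
June has 30 days (45 left).
July has 31 days (14 left).
14 days into August → August 14, 1994.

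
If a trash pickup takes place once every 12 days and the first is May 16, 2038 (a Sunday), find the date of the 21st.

January 11, 2039

The 21st occurrence is 20 intervals after the first: 20 × 12 = 240 days after May 16, 2038.
May has 31 days — 15 days to the end of May leaves 225.
June has 30 days (195 left).
July has 31 days (164 left).
August has 31 days (133 left).
September has 30 days (103 left).
October has 31 days (72 left).
November has 30 days (42 left).
December has 31 days (11 left).
11 days into January → January 11, 2039.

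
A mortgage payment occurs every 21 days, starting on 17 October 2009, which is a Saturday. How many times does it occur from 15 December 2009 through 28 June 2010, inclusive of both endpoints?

Occurrences land 21·i days after 17 October 2009 for i = 0, 1, 2, …
15 December 2009 is 59 days after the start; 59 ÷ 21 = 2 remainder 17; since the remainder is 17, round up to i = 3. First occurrence in the window: #4 on 19 December 2009 (3×21 = 63 days in).
28 June 2010 is 254 days after the start; 254 ÷ 21 = 12 remainder 2. Last occurrence in the window: #13 on 26 June 2010.
Occurrences #4 through #13: 10 in total.

10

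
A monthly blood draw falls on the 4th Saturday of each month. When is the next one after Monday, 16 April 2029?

April 2029 starts on a Sunday; its first Saturday is the 7th, so the 4th Saturday is the 28th — 28 April 2029.
28 April 2029 is after 16 April 2029, so that is the next one.

28 April 2029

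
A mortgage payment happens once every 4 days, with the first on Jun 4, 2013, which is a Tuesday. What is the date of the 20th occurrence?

Aug 19, 2013

The 20th occurrence is 19 intervals after the first: 19 × 4 = 76 days after Jun 4, 2013.
Jun has 30 days — 26 days to the end of Jun leaves 50.
Jul has 31 days (19 left).
19 days into Aug → Aug 19, 2013.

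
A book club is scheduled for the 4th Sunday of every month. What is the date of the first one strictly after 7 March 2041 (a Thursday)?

24 March 2041

March 2041 starts on a Friday; its first Sunday is the 3rd, so the 4th Sunday is the 24th — 24 March 2041.
24 March 2041 is after 7 March 2041, so that is the next one.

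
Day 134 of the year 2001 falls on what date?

January has 31 days (134 − 31 = 103 remain).
February has 28 days (103 − 28 = 75 remain).
March has 31 days (75 − 31 = 44 remain).
April has 30 days (44 − 30 = 14 remain).
14 into May → May 14.

2001-05-14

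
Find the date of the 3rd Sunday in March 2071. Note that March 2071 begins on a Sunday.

2071-03-15

March 2071 begins on a Sunday, so the first Sunday is March 1.
The 3rd Sunday is 2 weeks later: 1 + 14 = 15.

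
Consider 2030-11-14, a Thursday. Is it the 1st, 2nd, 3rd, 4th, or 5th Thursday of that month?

Day 14 falls in week ⌈14/7⌉ of the month.
Days 1–7 hold the 1st Thursday, 8–14 the 2nd, 15–21 the 3rd, 22–28 the 4th, 29–31 the 5th.
14 is in the range for the 2nd.

2nd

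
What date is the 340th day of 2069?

6 December 2069

January has 31 days (340 − 31 = 309 remain).
February has 28 days (309 − 28 = 281 remain).
March has 31 days (281 − 31 = 250 remain).
April has 30 days (250 − 30 = 220 remain).
May has 31 days (220 − 31 = 189 remain).
June has 30 days (189 − 30 = 159 remain).
July has 31 days (159 − 31 = 128 remain).
August has 31 days (128 − 31 = 97 remain).
September has 30 days (97 − 30 = 67 remain).
October has 31 days (67 − 31 = 36 remain).
November has 30 days (36 − 30 = 6 remain).
6 into December → December 6.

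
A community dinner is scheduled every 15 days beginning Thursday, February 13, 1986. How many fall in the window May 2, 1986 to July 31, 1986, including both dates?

6

Occurrences land 15·i days after February 13, 1986 for i = 0, 1, 2, …
May 2, 1986 is 78 days after the start; 78 ÷ 15 = 5 remainder 3; since the remainder is 3, round up to i = 6. First occurrence in the window: #7 on May 14, 1986 (6×15 = 90 days in).
July 31, 1986 is 168 days after the start; 168 ÷ 15 = 11 remainder 3. Last occurrence in the window: #12 on July 28, 1986.
Occurrences #7 through #12: 6 in total.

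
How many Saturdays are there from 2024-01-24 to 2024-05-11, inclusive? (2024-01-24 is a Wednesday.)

16

2024-01-24 is a Wednesday; the first Saturday on or after it is 2024-01-27 (3 days later).
From 2024-01-27 to 2024-05-11: 4 + 29 + 31 + 30 + 11 = 105 days (rest of January, February, March, April, May).
105 ÷ 7 = 15 full weeks with remainder 0, so 15 more Saturdays after the first → 16.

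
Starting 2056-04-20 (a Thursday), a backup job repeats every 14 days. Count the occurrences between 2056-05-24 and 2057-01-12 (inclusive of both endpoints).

17

Occurrences land 14·i days after 2056-04-20 for i = 0, 1, 2, …
2056-05-24 is 34 days after the start; 34 ÷ 14 = 2 remainder 6; since the remainder is 6, round up to i = 3. First occurrence in the window: #4 on 2056-06-01 (3×14 = 42 days in).
2057-01-12 is 267 days after the start; 267 ÷ 14 = 19 remainder 1. Last occurrence in the window: #20 on 2057-01-11.
Occurrences #4 through #20: 17 in total.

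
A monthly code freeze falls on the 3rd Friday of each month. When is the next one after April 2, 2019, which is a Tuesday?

April 2019 starts on a Monday; its first Friday is the 5th, so the 3rd Friday is the 19th — April 19, 2019.
April 19, 2019 is after April 2, 2019, so that is the next one.

April 19, 2019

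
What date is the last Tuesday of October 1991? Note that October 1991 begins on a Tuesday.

October 29, 1991

October 1991 begins on a Tuesday, so the first Tuesday is October 1.
October 1991 has 31 days. Adding weeks: 1, 8, 15, 22, 29 — the last one ≤ 31 is the 29th.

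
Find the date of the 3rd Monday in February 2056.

February 21, 2056

The first Monday of February 2056 is February 7.
The 3rd Monday is 2 weeks later: 7 + 14 = 21.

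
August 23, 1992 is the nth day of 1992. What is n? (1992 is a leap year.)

Days in months before August: 31 + 29 + 31 + 30 + 31 + 30 + 31 = 213.
Plus 23 days into August → day 236.

236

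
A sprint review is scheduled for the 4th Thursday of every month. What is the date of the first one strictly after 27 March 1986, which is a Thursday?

March 1986 starts on a Saturday; its first Thursday is the 6th, so the 4th Thursday is the 27th — 27 March 1986.
That is not after 27 March 1986, so look at April 1986.
April 1986 starts on a Tuesday; its first Thursday is the 3rd, so the 4th Thursday is the 24th — 24 April 1986.

24 April 1986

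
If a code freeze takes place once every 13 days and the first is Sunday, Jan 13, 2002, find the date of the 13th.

Jun 18, 2002

The 13th occurrence is 12 intervals after the first: 12 × 13 = 156 days after Jan 13, 2002.
Jan has 31 days — 18 days to the end of Jan leaves 138.
Feb has 28 days (110 left).
Mar has 31 days (79 left).
Apr has 30 days (49 left).
May has 31 days (18 left).
18 days into Jun → Jun 18, 2002.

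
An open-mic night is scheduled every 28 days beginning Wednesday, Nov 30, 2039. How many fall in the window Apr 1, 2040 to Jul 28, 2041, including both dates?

Occurrences land 28·i days after Nov 30, 2039 for i = 0, 1, 2, …
Apr 1, 2040 is 123 days after the start; 123 ÷ 28 = 4 remainder 11; since the remainder is 11, round up to i = 5. First occurrence in the window: #6 on Apr 18, 2040 (5×28 = 140 days in).
Jul 28, 2041 is 606 days after the start; 606 ÷ 28 = 21 remainder 18. Last occurrence in the window: #22 on Jul 10, 2041.
Occurrences #6 through #22: 17 in total.

17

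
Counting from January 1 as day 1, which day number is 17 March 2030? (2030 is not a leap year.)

76

Days in months before March: 31 + 28 = 59.
Plus 17 days into March → day 76.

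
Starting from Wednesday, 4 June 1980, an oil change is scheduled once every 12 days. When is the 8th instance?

27 August 1980

The 8th occurrence is 7 intervals after the first: 7 × 12 = 84 days after 4 June 1980.
June has 30 days — 26 days to the end of June leaves 58.
July has 31 days (27 left).
27 days into August → 27 August 1980.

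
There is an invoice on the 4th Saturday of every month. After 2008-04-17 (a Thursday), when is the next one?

April 2008 starts on a Tuesday; its first Saturday is the 5th, so the 4th Saturday is the 26th — 2008-04-26.
2008-04-26 is after 2008-04-17, so that is the next one.

2008-04-26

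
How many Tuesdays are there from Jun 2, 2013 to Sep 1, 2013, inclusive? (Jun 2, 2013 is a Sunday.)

Jun 2, 2013 is a Sunday; the first Tuesday on or after it is Jun 4, 2013 (2 days later).
From Jun 4, 2013 to Sep 1, 2013: 26 + 31 + 31 + 1 = 89 days (rest of Jun, Jul, Aug, Sep).
89 ÷ 7 = 12 full weeks with remainder 5, so 12 more Tuesdays after the first → 13.

13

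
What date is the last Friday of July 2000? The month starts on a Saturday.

July 2000 begins on a Saturday, so the first Friday is July 7 (6 days later).
July 2000 has 31 days. Adding weeks: 7, 14, 21, 28 — the last one ≤ 31 is the 28th.

July 28, 2000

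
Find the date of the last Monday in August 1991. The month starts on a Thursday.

26 August 1991

August 1991 begins on a Thursday, so the first Monday is August 5 (4 days later).
August 1991 has 31 days. Adding weeks: 5, 12, 19, 26 — the last one ≤ 31 is the 26th.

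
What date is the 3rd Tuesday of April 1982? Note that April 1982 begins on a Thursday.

1982-04-20

April 1982 begins on a Thursday, so the first Tuesday is April 6 (5 days later).
The 3rd Tuesday is 2 weeks later: 6 + 14 = 20.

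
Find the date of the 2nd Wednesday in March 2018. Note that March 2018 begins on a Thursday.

March 2018 begins on a Thursday, so the first Wednesday is March 7 (6 days later).
The 2nd Wednesday is 1 weeks later: 7 + 7 = 14.

14 March 2018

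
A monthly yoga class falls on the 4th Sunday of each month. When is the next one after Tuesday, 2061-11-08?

November 2061 starts on a Tuesday; its first Sunday is the 6th, so the 4th Sunday is the 27th — 2061-11-27.
2061-11-27 is after 2061-11-08, so that is the next one.

2061-11-27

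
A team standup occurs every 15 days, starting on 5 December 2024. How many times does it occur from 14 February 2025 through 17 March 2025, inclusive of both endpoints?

2

Occurrences land 15·i days after 5 December 2024 for i = 0, 1, 2, …
14 February 2025 is 71 days after the start; 71 ÷ 15 = 4 remainder 11; since the remainder is 11, round up to i = 5. First occurrence in the window: #6 on 18 February 2025 (5×15 = 75 days in).
17 March 2025 is 102 days after the start; 102 ÷ 15 = 6 remainder 12. Last occurrence in the window: #7 on 5 March 2025.
Occurrences #6 through #7: 2 in total.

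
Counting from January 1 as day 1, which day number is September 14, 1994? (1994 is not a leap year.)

257

Days in months before September: 31 + 28 + 31 + 30 + 31 + 30 + 31 + 31 = 243.
Plus 14 days into September → day 257.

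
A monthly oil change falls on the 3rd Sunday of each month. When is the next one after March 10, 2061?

March 2061 starts on a Tuesday; its first Sunday is the 6th, so the 3rd Sunday is the 20th — March 20, 2061.
March 20, 2061 is after March 10, 2061, so that is the next one.

March 20, 2061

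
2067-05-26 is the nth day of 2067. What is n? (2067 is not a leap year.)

Days in months before May: 31 + 28 + 31 + 30 = 120.
Plus 26 days into May → day 146.

146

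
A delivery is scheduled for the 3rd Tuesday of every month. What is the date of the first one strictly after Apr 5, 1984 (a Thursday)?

Apr 17, 1984

Apr 1984 starts on a Sunday; its first Tuesday is the 3rd, so the 3rd Tuesday is the 17th — Apr 17, 1984.
Apr 17, 1984 is after Apr 5, 1984, so that is the next one.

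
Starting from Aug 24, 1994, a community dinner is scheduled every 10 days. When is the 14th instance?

The 14th occurrence is 13 intervals after the first: 13 × 10 = 130 days after Aug 24, 1994.
Aug has 31 days — 7 days to the end of Aug leaves 123.
Sep has 30 days (93 left).
Oct has 31 days (62 left).
Nov has 30 days (32 left).
Dec has 31 days (1 left).
1 day into Jan → Jan 1, 1995.

Jan 1, 1995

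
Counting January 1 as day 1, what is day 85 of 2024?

Jan has 31 days (85 − 31 = 54 remain).
Feb has 29 days (54 − 29 = 25 remain).
25 into Mar → Mar 25.

Mar 25, 2024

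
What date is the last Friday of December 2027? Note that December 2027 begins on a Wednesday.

December 2027 begins on a Wednesday, so the first Friday is December 3 (2 days later).
December 2027 has 31 days. Adding weeks: 3, 10, 17, 24, 31 — the last one ≤ 31 is the 31st.

2027-12-31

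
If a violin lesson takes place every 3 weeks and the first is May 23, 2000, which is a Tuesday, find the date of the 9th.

The 9th occurrence is 8 intervals after the first: 8 × 21 = 168 days after May 23, 2000.
May has 31 days — 8 days to the end of May leaves 160.
Jun has 30 days (130 left).
Jul has 31 days (99 left).
Aug has 31 days (68 left).
Sep has 30 days (38 left).
Oct has 31 days (7 left).
7 days into Nov → Nov 7, 2000.

Nov 7, 2000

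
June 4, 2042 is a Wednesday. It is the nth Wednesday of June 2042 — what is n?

Day 4 falls in week ⌈4/7⌉ of the month.
Days 1–7 hold the 1st Wednesday, 8–14 the 2nd, 15–21 the 3rd, 22–28 the 4th, 29–31 the 5th.
4 is in the range for the 1st.

1st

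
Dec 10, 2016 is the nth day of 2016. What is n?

345

Days in months before Dec: 31 + 29 + 31 + 30 + 31 + 30 + 31 + 31 + 30 + 31 + 30 = 335.
Plus 10 days into Dec → day 345.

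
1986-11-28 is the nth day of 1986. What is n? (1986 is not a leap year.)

332

Days in months before November: 31 + 28 + 31 + 30 + 31 + 30 + 31 + 31 + 30 + 31 = 304.
Plus 28 days into November → day 332.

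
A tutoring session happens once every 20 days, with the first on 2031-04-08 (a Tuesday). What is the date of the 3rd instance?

The 3rd occurrence is 2 intervals after the first: 2 × 20 = 40 days after 2031-04-08.
April has 30 days — 22 days to the end of April leaves 18.
18 days into May → 2031-05-18.

2031-05-18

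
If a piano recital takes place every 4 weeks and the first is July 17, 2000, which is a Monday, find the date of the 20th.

December 31, 2001

The 20th occurrence is 19 intervals after the first: 19 × 28 = 532 days after July 17, 2000.
July has 31 days — 14 days to the end of July leaves 518.
From end of July to end of 2000 is 153 days (365 left).
January has 31 days (334 left).
February has 28 days (306 left).
March has 31 days (275 left).
April has 30 days (245 left).
May has 31 days (214 left).
June has 30 days (184 left).
July has 31 days (153 left).
August has 31 days (122 left).
September has 30 days (92 left).
October has 31 days (61 left).
November has 30 days (31 left).
31 days into December → December 31, 2001.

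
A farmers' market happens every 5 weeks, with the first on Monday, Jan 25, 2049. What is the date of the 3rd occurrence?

The 3rd occurrence is 2 intervals after the first: 2 × 35 = 70 days after Jan 25, 2049.
Jan has 31 days — 6 days to the end of Jan leaves 64.
Feb has 28 days (36 left).
Mar has 31 days (5 left).
5 days into Apr → Apr 5, 2049.

Apr 5, 2049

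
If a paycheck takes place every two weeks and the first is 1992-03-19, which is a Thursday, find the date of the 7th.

The 7th occurrence is 6 intervals after the first: 6 × 14 = 84 days after 1992-03-19.
March has 31 days — 12 days to the end of March leaves 72.
April has 30 days (42 left).
May has 31 days (11 left).
11 days into June → 1992-06-11.

1992-06-11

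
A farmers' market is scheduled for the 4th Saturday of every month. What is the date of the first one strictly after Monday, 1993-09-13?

September 1993 starts on a Wednesday; its first Saturday is the 4th, so the 4th Saturday is the 25th — 1993-09-25.
1993-09-25 is after 1993-09-13, so that is the next one.

1993-09-25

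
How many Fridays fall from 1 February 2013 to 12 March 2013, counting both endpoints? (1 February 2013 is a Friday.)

6

1 February 2013 is a Friday; the first Friday on or after it is 1 February 2013.
From 1 February 2013 to 12 March 2013: 27 + 12 = 39 days (rest of February, March).
39 ÷ 7 = 5 full weeks with remainder 4, so 5 more Fridays after the first → 6.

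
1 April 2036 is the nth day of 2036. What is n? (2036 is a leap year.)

Days in months before April: 31 + 29 + 31 = 91.
Plus 1 day into April → day 92.

92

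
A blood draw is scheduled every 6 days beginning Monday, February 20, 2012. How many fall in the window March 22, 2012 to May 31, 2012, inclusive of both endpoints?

Occurrences land 6·i days after February 20, 2012 for i = 0, 1, 2, …
March 22, 2012 is 31 days after the start; 31 ÷ 6 = 5 remainder 1; since the remainder is 1, round up to i = 6. First occurrence in the window: #7 on March 27, 2012 (6×6 = 36 days in).
May 31, 2012 is 101 days after the start; 101 ÷ 6 = 16 remainder 5. Last occurrence in the window: #17 on May 26, 2012.
Occurrences #7 through #17: 11 in total.

11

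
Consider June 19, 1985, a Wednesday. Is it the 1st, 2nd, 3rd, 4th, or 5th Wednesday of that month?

Day 19 falls in week ⌈19/7⌉ of the month.
Days 1–7 hold the 1st Wednesday, 8–14 the 2nd, 15–21 the 3rd, 22–28 the 4th, 29–31 the 5th.
19 is in the range for the 3rd.

3rd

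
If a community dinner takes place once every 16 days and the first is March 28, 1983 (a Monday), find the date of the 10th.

August 19, 1983

The 10th occurrence is 9 intervals after the first: 9 × 16 = 144 days after March 28, 1983.
March has 31 days — 3 days to the end of March leaves 141.
April has 30 days (111 left).
May has 31 days (80 left).
June has 30 days (50 left).
July has 31 days (19 left).
19 days into August → August 19, 1983.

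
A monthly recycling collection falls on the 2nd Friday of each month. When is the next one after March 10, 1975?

March 14, 1975

March 1975 starts on a Saturday; its first Friday is the 7th, so the 2nd Friday is the 14th — March 14, 1975.
March 14, 1975 is after March 10, 1975, so that is the next one.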